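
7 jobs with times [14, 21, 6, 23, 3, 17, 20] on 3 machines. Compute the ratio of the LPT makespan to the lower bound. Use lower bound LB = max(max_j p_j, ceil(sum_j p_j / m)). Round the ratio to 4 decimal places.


LPT order: [23, 21, 20, 17, 14, 6, 3]
Machine loads after assignment: [32, 35, 37]
LPT makespan = 37
Lower bound = max(max_job, ceil(total/3)) = max(23, 35) = 35
Ratio = 37 / 35 = 1.0571

1.0571


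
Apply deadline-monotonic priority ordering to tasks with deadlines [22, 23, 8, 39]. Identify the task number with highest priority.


Sort tasks by relative deadline (ascending):
  Task 3: deadline = 8
  Task 1: deadline = 22
  Task 2: deadline = 23
  Task 4: deadline = 39
Priority order (highest first): [3, 1, 2, 4]
Highest priority task = 3

3


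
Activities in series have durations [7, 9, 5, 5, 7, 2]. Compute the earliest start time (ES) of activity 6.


Activity 6 starts after activities 1 through 5 complete.
Predecessor durations: [7, 9, 5, 5, 7]
ES = 7 + 9 + 5 + 5 + 7 = 33

33


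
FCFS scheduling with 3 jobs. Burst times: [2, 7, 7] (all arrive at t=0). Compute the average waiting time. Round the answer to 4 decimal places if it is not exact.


FCFS order (as given): [2, 7, 7]
Waiting times:
  Job 1: wait = 0
  Job 2: wait = 2
  Job 3: wait = 9
Sum of waiting times = 11
Average waiting time = 11/3 = 3.6667

3.6667


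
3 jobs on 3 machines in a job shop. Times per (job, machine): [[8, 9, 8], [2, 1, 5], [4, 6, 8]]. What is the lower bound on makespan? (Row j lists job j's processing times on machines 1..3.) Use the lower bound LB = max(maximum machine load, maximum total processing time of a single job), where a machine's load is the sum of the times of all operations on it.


Machine loads:
  Machine 1: 8 + 2 + 4 = 14
  Machine 2: 9 + 1 + 6 = 16
  Machine 3: 8 + 5 + 8 = 21
Max machine load = 21
Job totals:
  Job 1: 25
  Job 2: 8
  Job 3: 18
Max job total = 25
Lower bound = max(21, 25) = 25

25


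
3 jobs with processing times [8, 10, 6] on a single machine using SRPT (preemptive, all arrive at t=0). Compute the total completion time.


Since all jobs arrive at t=0, SRPT equals SPT ordering.
SPT order: [6, 8, 10]
Completion times:
  Job 1: p=6, C=6
  Job 2: p=8, C=14
  Job 3: p=10, C=24
Total completion time = 6 + 14 + 24 = 44

44


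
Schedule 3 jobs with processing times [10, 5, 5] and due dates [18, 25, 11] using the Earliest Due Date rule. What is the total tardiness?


Sort by due date (EDD order): [(5, 11), (10, 18), (5, 25)]
Compute completion times and tardiness:
  Job 1: p=5, d=11, C=5, tardiness=max(0,5-11)=0
  Job 2: p=10, d=18, C=15, tardiness=max(0,15-18)=0
  Job 3: p=5, d=25, C=20, tardiness=max(0,20-25)=0
Total tardiness = 0

0


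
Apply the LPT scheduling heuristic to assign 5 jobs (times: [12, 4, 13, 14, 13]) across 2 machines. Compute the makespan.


Sort jobs in decreasing order (LPT): [14, 13, 13, 12, 4]
Assign each job to the least loaded machine:
  Machine 1: jobs [14, 12, 4], load = 30
  Machine 2: jobs [13, 13], load = 26
Makespan = max load = 30

30


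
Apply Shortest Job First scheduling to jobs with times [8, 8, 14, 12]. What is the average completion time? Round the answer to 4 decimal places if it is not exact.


SJF order (ascending): [8, 8, 12, 14]
Completion times:
  Job 1: burst=8, C=8
  Job 2: burst=8, C=16
  Job 3: burst=12, C=28
  Job 4: burst=14, C=42
Average completion = 94/4 = 23.5

23.5


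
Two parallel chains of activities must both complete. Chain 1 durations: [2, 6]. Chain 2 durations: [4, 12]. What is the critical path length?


Path A total = 2 + 6 = 8
Path B total = 4 + 12 = 16
Critical path = longest path = max(8, 16) = 16

16


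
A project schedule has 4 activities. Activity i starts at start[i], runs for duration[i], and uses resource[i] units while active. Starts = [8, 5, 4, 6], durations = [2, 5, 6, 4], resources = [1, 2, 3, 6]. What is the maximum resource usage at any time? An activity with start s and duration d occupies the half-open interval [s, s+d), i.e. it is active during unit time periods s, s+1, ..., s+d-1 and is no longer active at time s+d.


Each activity i is active on [start_i, start_i + duration_i).
Compute total resource usage per time slot:
  t=0: active resources = [], total = 0
  t=1: active resources = [], total = 0
  t=2: active resources = [], total = 0
  t=3: active resources = [], total = 0
  t=4: active resources = [3], total = 3
  t=5: active resources = [2, 3], total = 5
  t=6: active resources = [2, 3, 6], total = 11
  t=7: active resources = [2, 3, 6], total = 11
  t=8: active resources = [1, 2, 3, 6], total = 12
  t=9: active resources = [1, 2, 3, 6], total = 12
Peak resource demand = 12

12


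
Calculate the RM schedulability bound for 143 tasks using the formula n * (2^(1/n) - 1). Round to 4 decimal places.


Compute 2^(1/143) = 1.0048589497
Subtract 1: 1.0048589497 - 1 = 0.0048589497
Multiply by n: 143 * 0.0048589497 = 0.6948298071
Round to 4 dp: 0.6948

0.6948


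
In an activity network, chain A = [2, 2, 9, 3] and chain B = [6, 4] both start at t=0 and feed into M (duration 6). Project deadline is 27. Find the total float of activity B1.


Forward pass: ES(B1) = sum of predecessors on chain B = 0
EF = ES + duration = 0 + 6 = 6
Backward pass: LF(M) = deadline = 27; LS(M) = 27 - 6 = 21
LF(B1) = LS(M) - sum(successors on chain B) = 21 - 4 = 17
LS = LF - duration = 17 - 6 = 11
Total float = LS - ES = 11 - 0 = 11

11


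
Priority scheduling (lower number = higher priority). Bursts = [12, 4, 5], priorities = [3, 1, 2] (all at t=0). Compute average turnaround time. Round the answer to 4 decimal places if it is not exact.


Sort by priority (ascending = highest first):
Order: [(1, 4), (2, 5), (3, 12)]
Completion times:
  Priority 1, burst=4, C=4
  Priority 2, burst=5, C=9
  Priority 3, burst=12, C=21
Average turnaround = 34/3 = 11.3333

11.3333


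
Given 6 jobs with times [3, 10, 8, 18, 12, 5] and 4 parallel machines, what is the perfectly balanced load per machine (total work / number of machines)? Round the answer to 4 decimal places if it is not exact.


Total processing time = 3 + 10 + 8 + 18 + 12 + 5 = 56
Number of machines = 4
Ideal balanced load = 56 / 4 = 14.0

14.0


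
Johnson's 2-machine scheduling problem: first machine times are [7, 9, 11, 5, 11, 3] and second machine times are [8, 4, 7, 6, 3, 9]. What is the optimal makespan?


Apply Johnson's rule:
  Group 1 (a <= b): [(6, 3, 9), (4, 5, 6), (1, 7, 8)]
  Group 2 (a > b): [(3, 11, 7), (2, 9, 4), (5, 11, 3)]
Optimal job order: [6, 4, 1, 3, 2, 5]
Schedule:
  Job 6: M1 done at 3, M2 done at 12
  Job 4: M1 done at 8, M2 done at 18
  Job 1: M1 done at 15, M2 done at 26
  Job 3: M1 done at 26, M2 done at 33
  Job 2: M1 done at 35, M2 done at 39
  Job 5: M1 done at 46, M2 done at 49
Makespan = 49

49


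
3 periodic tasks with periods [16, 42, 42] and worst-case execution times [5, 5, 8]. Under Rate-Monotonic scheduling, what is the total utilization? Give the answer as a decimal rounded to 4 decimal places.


Compute individual utilizations (exact fractions):
  Task 1: C/T = 5/16 (approx. 0.3125)
  Task 2: C/T = 5/42 (approx. 0.119)
  Task 3: C/T = 8/42 = 4/21 (approx. 0.1905)
Total utilization U = 5/16 + 5/42 + 4/21 = 209/336
Rounded to 4 decimal places: U = 0.6220
RM (Liu & Layland) bound for 3 tasks = 0.779763; compare with U = 209/336 (approx. 0.622024)
U <= bound, so schedulable by RM sufficient condition.

0.6220


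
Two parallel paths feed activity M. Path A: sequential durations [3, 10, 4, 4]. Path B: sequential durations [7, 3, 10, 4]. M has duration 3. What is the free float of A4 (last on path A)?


ES(A4) = sum of predecessors on chain A = 17
EF(A4) = ES + duration = 17 + 4 = 21
Successor of A4 is M. ES(M) = max(sum(A), sum(B)) = max(21, 24) = 24
Free float = ES(successor) - EF(current) = 24 - 21 = 3

3


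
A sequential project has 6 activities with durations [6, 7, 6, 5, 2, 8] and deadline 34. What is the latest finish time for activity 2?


LF(activity 2) = deadline - sum of successor durations
Successors: activities 3 through 6 with durations [6, 5, 2, 8]
Sum of successor durations = 21
LF = 34 - 21 = 13

13


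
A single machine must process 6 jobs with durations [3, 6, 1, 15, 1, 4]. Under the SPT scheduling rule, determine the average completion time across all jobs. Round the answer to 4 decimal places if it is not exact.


Sort jobs by processing time (SPT order): [1, 1, 3, 4, 6, 15]
Compute completion times sequentially:
  Job 1: processing = 1, completes at 1
  Job 2: processing = 1, completes at 2
  Job 3: processing = 3, completes at 5
  Job 4: processing = 4, completes at 9
  Job 5: processing = 6, completes at 15
  Job 6: processing = 15, completes at 30
Sum of completion times = 62
Average completion time = 62/6 = 10.3333

10.3333


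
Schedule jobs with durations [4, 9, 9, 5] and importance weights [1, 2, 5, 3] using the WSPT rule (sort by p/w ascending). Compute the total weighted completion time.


Compute p/w ratios and sort ascending (WSPT): [(5, 3), (9, 5), (4, 1), (9, 2)]
Compute weighted completion times:
  Job (p=5,w=3): C=5, w*C=3*5=15
  Job (p=9,w=5): C=14, w*C=5*14=70
  Job (p=4,w=1): C=18, w*C=1*18=18
  Job (p=9,w=2): C=27, w*C=2*27=54
Total weighted completion time = 157

157


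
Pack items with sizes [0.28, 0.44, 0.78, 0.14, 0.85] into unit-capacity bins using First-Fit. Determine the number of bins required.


Place items sequentially using First-Fit:
  Item 0.28 -> new Bin 1
  Item 0.44 -> Bin 1 (now 0.72)
  Item 0.78 -> new Bin 2
  Item 0.14 -> Bin 1 (now 0.86)
  Item 0.85 -> new Bin 3
Total bins used = 3

3


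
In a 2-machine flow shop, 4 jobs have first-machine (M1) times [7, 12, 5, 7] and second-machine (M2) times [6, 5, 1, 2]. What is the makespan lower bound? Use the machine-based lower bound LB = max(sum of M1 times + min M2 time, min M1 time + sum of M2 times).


LB1 = sum(M1 times) + min(M2 times) = 31 + 1 = 32
LB2 = min(M1 times) + sum(M2 times) = 5 + 14 = 19
Lower bound = max(LB1, LB2) = max(32, 19) = 32

32


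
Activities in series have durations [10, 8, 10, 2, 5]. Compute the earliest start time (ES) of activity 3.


Activity 3 starts after activities 1 through 2 complete.
Predecessor durations: [10, 8]
ES = 10 + 8 = 18

18


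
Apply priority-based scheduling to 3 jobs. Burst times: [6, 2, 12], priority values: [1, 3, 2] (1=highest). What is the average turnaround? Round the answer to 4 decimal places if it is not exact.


Sort by priority (ascending = highest first):
Order: [(1, 6), (2, 12), (3, 2)]
Completion times:
  Priority 1, burst=6, C=6
  Priority 2, burst=12, C=18
  Priority 3, burst=2, C=20
Average turnaround = 44/3 = 14.6667

14.6667


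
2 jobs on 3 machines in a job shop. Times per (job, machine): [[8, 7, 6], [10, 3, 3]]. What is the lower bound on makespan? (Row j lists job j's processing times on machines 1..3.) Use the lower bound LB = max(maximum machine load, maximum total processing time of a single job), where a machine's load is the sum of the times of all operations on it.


Machine loads:
  Machine 1: 8 + 10 = 18
  Machine 2: 7 + 3 = 10
  Machine 3: 6 + 3 = 9
Max machine load = 18
Job totals:
  Job 1: 21
  Job 2: 16
Max job total = 21
Lower bound = max(18, 21) = 21

21


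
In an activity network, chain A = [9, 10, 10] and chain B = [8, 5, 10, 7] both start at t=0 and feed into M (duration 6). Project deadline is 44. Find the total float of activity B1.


Forward pass: ES(B1) = sum of predecessors on chain B = 0
EF = ES + duration = 0 + 8 = 8
Backward pass: LF(M) = deadline = 44; LS(M) = 44 - 6 = 38
LF(B1) = LS(M) - sum(successors on chain B) = 38 - 22 = 16
LS = LF - duration = 16 - 8 = 8
Total float = LS - ES = 8 - 0 = 8

8


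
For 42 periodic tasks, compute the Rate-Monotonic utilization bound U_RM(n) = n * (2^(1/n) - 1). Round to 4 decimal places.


Compute 2^(1/42) = 1.0166404394
Subtract 1: 1.0166404394 - 1 = 0.0166404394
Multiply by n: 42 * 0.0166404394 = 0.6988984548
Round to 4 dp: 0.6989

0.6989


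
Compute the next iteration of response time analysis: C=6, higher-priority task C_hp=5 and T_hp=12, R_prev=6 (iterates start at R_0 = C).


R_next = C + ceil(R_prev / T_hp) * C_hp
ceil(6 / 12) = ceil(0.5) = 1
Interference = 1 * 5 = 5
R_next = 6 + 5 = 11

11


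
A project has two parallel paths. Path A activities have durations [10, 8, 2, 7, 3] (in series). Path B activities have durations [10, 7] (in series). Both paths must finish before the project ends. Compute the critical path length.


Path A total = 10 + 8 + 2 + 7 + 3 = 30
Path B total = 10 + 7 = 17
Critical path = longest path = max(30, 17) = 30

30


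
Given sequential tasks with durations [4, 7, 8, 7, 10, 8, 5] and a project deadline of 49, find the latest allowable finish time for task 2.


LF(activity 2) = deadline - sum of successor durations
Successors: activities 3 through 7 with durations [8, 7, 10, 8, 5]
Sum of successor durations = 38
LF = 49 - 38 = 11

11


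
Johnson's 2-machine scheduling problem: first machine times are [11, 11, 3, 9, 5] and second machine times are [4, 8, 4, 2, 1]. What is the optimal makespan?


Apply Johnson's rule:
  Group 1 (a <= b): [(3, 3, 4)]
  Group 2 (a > b): [(2, 11, 8), (1, 11, 4), (4, 9, 2), (5, 5, 1)]
Optimal job order: [3, 2, 1, 4, 5]
Schedule:
  Job 3: M1 done at 3, M2 done at 7
  Job 2: M1 done at 14, M2 done at 22
  Job 1: M1 done at 25, M2 done at 29
  Job 4: M1 done at 34, M2 done at 36
  Job 5: M1 done at 39, M2 done at 40
Makespan = 40

40


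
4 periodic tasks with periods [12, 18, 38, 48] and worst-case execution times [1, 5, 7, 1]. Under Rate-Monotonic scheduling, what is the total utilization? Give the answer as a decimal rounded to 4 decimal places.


Compute individual utilizations (exact fractions):
  Task 1: C/T = 1/12 (approx. 0.0833)
  Task 2: C/T = 5/18 (approx. 0.2778)
  Task 3: C/T = 7/38 (approx. 0.1842)
  Task 4: C/T = 1/48 (approx. 0.0208)
Total utilization U = 1/12 + 5/18 + 7/38 + 1/48 = 1549/2736
Rounded to 4 decimal places: U = 0.5662
RM (Liu & Layland) bound for 4 tasks = 0.756828; compare with U = 1549/2736 (approx. 0.566155)
U <= bound, so schedulable by RM sufficient condition.

0.5662


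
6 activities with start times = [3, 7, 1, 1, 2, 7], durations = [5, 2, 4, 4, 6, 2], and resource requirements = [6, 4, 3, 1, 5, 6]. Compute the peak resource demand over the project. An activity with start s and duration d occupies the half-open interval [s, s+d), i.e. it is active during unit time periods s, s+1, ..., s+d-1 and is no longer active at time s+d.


Each activity i is active on [start_i, start_i + duration_i).
Compute total resource usage per time slot:
  t=0: active resources = [], total = 0
  t=1: active resources = [3, 1], total = 4
  t=2: active resources = [3, 1, 5], total = 9
  t=3: active resources = [6, 3, 1, 5], total = 15
  t=4: active resources = [6, 3, 1, 5], total = 15
  t=5: active resources = [6, 5], total = 11
  t=6: active resources = [6, 5], total = 11
  t=7: active resources = [6, 4, 5, 6], total = 21
  t=8: active resources = [4, 6], total = 10
Peak resource demand = 21

21


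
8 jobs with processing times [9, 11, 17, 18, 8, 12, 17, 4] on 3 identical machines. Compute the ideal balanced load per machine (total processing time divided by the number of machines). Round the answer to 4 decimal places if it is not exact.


Total processing time = 9 + 11 + 17 + 18 + 8 + 12 + 17 + 4 = 96
Number of machines = 3
Ideal balanced load = 96 / 3 = 32.0

32.0


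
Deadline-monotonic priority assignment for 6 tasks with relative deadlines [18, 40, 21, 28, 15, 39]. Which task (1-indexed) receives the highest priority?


Sort tasks by relative deadline (ascending):
  Task 5: deadline = 15
  Task 1: deadline = 18
  Task 3: deadline = 21
  Task 4: deadline = 28
  Task 6: deadline = 39
  Task 2: deadline = 40
Priority order (highest first): [5, 1, 3, 4, 6, 2]
Highest priority task = 5

5


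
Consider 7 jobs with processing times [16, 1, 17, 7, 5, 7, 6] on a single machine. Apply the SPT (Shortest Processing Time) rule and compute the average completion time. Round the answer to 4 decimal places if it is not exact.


Sort jobs by processing time (SPT order): [1, 5, 6, 7, 7, 16, 17]
Compute completion times sequentially:
  Job 1: processing = 1, completes at 1
  Job 2: processing = 5, completes at 6
  Job 3: processing = 6, completes at 12
  Job 4: processing = 7, completes at 19
  Job 5: processing = 7, completes at 26
  Job 6: processing = 16, completes at 42
  Job 7: processing = 17, completes at 59
Sum of completion times = 165
Average completion time = 165/7 = 23.5714

23.5714


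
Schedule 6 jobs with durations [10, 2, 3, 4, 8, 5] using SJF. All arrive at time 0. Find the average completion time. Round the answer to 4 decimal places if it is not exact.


SJF order (ascending): [2, 3, 4, 5, 8, 10]
Completion times:
  Job 1: burst=2, C=2
  Job 2: burst=3, C=5
  Job 3: burst=4, C=9
  Job 4: burst=5, C=14
  Job 5: burst=8, C=22
  Job 6: burst=10, C=32
Average completion = 84/6 = 14.0

14.0


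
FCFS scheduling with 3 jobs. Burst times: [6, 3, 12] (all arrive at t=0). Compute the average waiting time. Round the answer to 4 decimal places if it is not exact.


FCFS order (as given): [6, 3, 12]
Waiting times:
  Job 1: wait = 0
  Job 2: wait = 6
  Job 3: wait = 9
Sum of waiting times = 15
Average waiting time = 15/3 = 5.0

5.0


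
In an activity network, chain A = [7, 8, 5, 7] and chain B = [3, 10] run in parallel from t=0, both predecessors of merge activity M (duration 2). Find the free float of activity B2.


ES(B2) = sum of predecessors on chain B = 3
EF(B2) = ES + duration = 3 + 10 = 13
Successor of B2 is M. ES(M) = max(sum(A), sum(B)) = max(27, 13) = 27
Free float = ES(successor) - EF(current) = 27 - 13 = 14

14


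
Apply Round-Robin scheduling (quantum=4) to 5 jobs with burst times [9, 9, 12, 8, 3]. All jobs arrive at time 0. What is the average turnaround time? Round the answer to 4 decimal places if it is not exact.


Time quantum = 4
Execution trace:
  J1 runs 4 units, time = 4
  J2 runs 4 units, time = 8
  J3 runs 4 units, time = 12
  J4 runs 4 units, time = 16
  J5 runs 3 units, time = 19
  J1 runs 4 units, time = 23
  J2 runs 4 units, time = 27
  J3 runs 4 units, time = 31
  J4 runs 4 units, time = 35
  J1 runs 1 units, time = 36
  J2 runs 1 units, time = 37
  J3 runs 4 units, time = 41
Finish times: [36, 37, 41, 35, 19]
Average turnaround = 168/5 = 33.6

33.6


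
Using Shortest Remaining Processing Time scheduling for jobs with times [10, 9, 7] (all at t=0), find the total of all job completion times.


Since all jobs arrive at t=0, SRPT equals SPT ordering.
SPT order: [7, 9, 10]
Completion times:
  Job 1: p=7, C=7
  Job 2: p=9, C=16
  Job 3: p=10, C=26
Total completion time = 7 + 16 + 26 = 49

49


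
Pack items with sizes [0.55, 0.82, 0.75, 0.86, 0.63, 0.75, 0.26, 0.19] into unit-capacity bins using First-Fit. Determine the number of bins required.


Place items sequentially using First-Fit:
  Item 0.55 -> new Bin 1
  Item 0.82 -> new Bin 2
  Item 0.75 -> new Bin 3
  Item 0.86 -> new Bin 4
  Item 0.63 -> new Bin 5
  Item 0.75 -> new Bin 6
  Item 0.26 -> Bin 1 (now 0.81)
  Item 0.19 -> Bin 1 (now 1.0)
Total bins used = 6

6


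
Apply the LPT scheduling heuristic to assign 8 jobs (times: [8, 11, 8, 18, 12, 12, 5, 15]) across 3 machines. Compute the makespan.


Sort jobs in decreasing order (LPT): [18, 15, 12, 12, 11, 8, 8, 5]
Assign each job to the least loaded machine:
  Machine 1: jobs [18, 8, 5], load = 31
  Machine 2: jobs [15, 11], load = 26
  Machine 3: jobs [12, 12, 8], load = 32
Makespan = max load = 32

32


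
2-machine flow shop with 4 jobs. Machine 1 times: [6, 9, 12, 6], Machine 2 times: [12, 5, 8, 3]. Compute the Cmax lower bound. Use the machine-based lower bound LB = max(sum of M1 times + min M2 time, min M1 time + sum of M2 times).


LB1 = sum(M1 times) + min(M2 times) = 33 + 3 = 36
LB2 = min(M1 times) + sum(M2 times) = 6 + 28 = 34
Lower bound = max(LB1, LB2) = max(36, 34) = 36

36


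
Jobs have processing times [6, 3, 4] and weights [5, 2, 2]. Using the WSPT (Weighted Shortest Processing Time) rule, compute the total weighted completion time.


Compute p/w ratios and sort ascending (WSPT): [(6, 5), (3, 2), (4, 2)]
Compute weighted completion times:
  Job (p=6,w=5): C=6, w*C=5*6=30
  Job (p=3,w=2): C=9, w*C=2*9=18
  Job (p=4,w=2): C=13, w*C=2*13=26
Total weighted completion time = 74

74


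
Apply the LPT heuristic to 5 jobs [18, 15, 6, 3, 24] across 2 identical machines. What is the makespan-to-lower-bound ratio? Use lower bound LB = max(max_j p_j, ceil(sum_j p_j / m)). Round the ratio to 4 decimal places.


LPT order: [24, 18, 15, 6, 3]
Machine loads after assignment: [33, 33]
LPT makespan = 33
Lower bound = max(max_job, ceil(total/2)) = max(24, 33) = 33
Ratio = 33 / 33 = 1.0

1.0


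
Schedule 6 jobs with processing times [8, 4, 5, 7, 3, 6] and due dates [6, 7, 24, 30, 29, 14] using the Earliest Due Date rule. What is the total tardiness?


Sort by due date (EDD order): [(8, 6), (4, 7), (6, 14), (5, 24), (3, 29), (7, 30)]
Compute completion times and tardiness:
  Job 1: p=8, d=6, C=8, tardiness=max(0,8-6)=2
  Job 2: p=4, d=7, C=12, tardiness=max(0,12-7)=5
  Job 3: p=6, d=14, C=18, tardiness=max(0,18-14)=4
  Job 4: p=5, d=24, C=23, tardiness=max(0,23-24)=0
  Job 5: p=3, d=29, C=26, tardiness=max(0,26-29)=0
  Job 6: p=7, d=30, C=33, tardiness=max(0,33-30)=3
Total tardiness = 14

14


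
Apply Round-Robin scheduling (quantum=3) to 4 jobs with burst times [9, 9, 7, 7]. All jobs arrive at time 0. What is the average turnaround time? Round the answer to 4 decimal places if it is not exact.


Time quantum = 3
Execution trace:
  J1 runs 3 units, time = 3
  J2 runs 3 units, time = 6
  J3 runs 3 units, time = 9
  J4 runs 3 units, time = 12
  J1 runs 3 units, time = 15
  J2 runs 3 units, time = 18
  J3 runs 3 units, time = 21
  J4 runs 3 units, time = 24
  J1 runs 3 units, time = 27
  J2 runs 3 units, time = 30
  J3 runs 1 units, time = 31
  J4 runs 1 units, time = 32
Finish times: [27, 30, 31, 32]
Average turnaround = 120/4 = 30.0

30.0


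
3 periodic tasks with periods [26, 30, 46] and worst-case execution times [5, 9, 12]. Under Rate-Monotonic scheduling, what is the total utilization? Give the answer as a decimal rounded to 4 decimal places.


Compute individual utilizations (exact fractions):
  Task 1: C/T = 5/26 (approx. 0.1923)
  Task 2: C/T = 9/30 = 3/10 (approx. 0.3)
  Task 3: C/T = 12/46 = 6/23 (approx. 0.2609)
Total utilization U = 5/26 + 3/10 + 6/23 = 1126/1495
Rounded to 4 decimal places: U = 0.7532
RM (Liu & Layland) bound for 3 tasks = 0.779763; compare with U = 1126/1495 (approx. 0.753177)
U <= bound, so schedulable by RM sufficient condition.

0.7532


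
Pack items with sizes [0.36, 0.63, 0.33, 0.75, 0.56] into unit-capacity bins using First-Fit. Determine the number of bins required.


Place items sequentially using First-Fit:
  Item 0.36 -> new Bin 1
  Item 0.63 -> Bin 1 (now 0.99)
  Item 0.33 -> new Bin 2
  Item 0.75 -> new Bin 3
  Item 0.56 -> Bin 2 (now 0.89)
Total bins used = 3

3


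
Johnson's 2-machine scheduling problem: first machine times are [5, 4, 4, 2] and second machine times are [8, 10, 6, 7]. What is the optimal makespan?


Apply Johnson's rule:
  Group 1 (a <= b): [(4, 2, 7), (2, 4, 10), (3, 4, 6), (1, 5, 8)]
  Group 2 (a > b): []
Optimal job order: [4, 2, 3, 1]
Schedule:
  Job 4: M1 done at 2, M2 done at 9
  Job 2: M1 done at 6, M2 done at 19
  Job 3: M1 done at 10, M2 done at 25
  Job 1: M1 done at 15, M2 done at 33
Makespan = 33

33


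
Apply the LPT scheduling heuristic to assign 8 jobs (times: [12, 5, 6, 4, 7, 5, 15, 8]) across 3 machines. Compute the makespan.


Sort jobs in decreasing order (LPT): [15, 12, 8, 7, 6, 5, 5, 4]
Assign each job to the least loaded machine:
  Machine 1: jobs [15, 5], load = 20
  Machine 2: jobs [12, 6, 4], load = 22
  Machine 3: jobs [8, 7, 5], load = 20
Makespan = max load = 22

22


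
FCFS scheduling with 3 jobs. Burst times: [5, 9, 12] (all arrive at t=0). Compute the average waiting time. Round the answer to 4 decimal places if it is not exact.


FCFS order (as given): [5, 9, 12]
Waiting times:
  Job 1: wait = 0
  Job 2: wait = 5
  Job 3: wait = 14
Sum of waiting times = 19
Average waiting time = 19/3 = 6.3333

6.3333


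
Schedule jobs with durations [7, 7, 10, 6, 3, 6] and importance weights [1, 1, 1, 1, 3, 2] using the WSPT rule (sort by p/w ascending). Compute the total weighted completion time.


Compute p/w ratios and sort ascending (WSPT): [(3, 3), (6, 2), (6, 1), (7, 1), (7, 1), (10, 1)]
Compute weighted completion times:
  Job (p=3,w=3): C=3, w*C=3*3=9
  Job (p=6,w=2): C=9, w*C=2*9=18
  Job (p=6,w=1): C=15, w*C=1*15=15
  Job (p=7,w=1): C=22, w*C=1*22=22
  Job (p=7,w=1): C=29, w*C=1*29=29
  Job (p=10,w=1): C=39, w*C=1*39=39
Total weighted completion time = 132

132


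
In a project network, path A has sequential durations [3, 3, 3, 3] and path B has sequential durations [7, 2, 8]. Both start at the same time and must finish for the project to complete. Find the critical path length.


Path A total = 3 + 3 + 3 + 3 = 12
Path B total = 7 + 2 + 8 = 17
Critical path = longest path = max(12, 17) = 17

17


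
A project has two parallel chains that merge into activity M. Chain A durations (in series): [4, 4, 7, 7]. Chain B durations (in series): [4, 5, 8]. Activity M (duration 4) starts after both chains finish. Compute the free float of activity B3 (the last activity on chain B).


ES(B3) = sum of predecessors on chain B = 9
EF(B3) = ES + duration = 9 + 8 = 17
Successor of B3 is M. ES(M) = max(sum(A), sum(B)) = max(22, 17) = 22
Free float = ES(successor) - EF(current) = 22 - 17 = 5

5


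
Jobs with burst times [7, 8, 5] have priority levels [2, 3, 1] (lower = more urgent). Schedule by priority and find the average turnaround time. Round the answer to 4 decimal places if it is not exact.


Sort by priority (ascending = highest first):
Order: [(1, 5), (2, 7), (3, 8)]
Completion times:
  Priority 1, burst=5, C=5
  Priority 2, burst=7, C=12
  Priority 3, burst=8, C=20
Average turnaround = 37/3 = 12.3333

12.3333


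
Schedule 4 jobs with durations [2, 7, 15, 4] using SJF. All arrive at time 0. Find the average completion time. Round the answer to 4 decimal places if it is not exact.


SJF order (ascending): [2, 4, 7, 15]
Completion times:
  Job 1: burst=2, C=2
  Job 2: burst=4, C=6
  Job 3: burst=7, C=13
  Job 4: burst=15, C=28
Average completion = 49/4 = 12.25

12.25


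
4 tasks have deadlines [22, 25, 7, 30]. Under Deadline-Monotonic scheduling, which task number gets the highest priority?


Sort tasks by relative deadline (ascending):
  Task 3: deadline = 7
  Task 1: deadline = 22
  Task 2: deadline = 25
  Task 4: deadline = 30
Priority order (highest first): [3, 1, 2, 4]
Highest priority task = 3

3


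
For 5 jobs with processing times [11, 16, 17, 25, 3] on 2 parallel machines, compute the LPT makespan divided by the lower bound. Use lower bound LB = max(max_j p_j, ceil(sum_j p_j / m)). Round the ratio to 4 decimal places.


LPT order: [25, 17, 16, 11, 3]
Machine loads after assignment: [36, 36]
LPT makespan = 36
Lower bound = max(max_job, ceil(total/2)) = max(25, 36) = 36
Ratio = 36 / 36 = 1.0

1.0


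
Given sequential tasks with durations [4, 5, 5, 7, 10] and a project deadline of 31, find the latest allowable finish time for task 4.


LF(activity 4) = deadline - sum of successor durations
Successors: activities 5 through 5 with durations [10]
Sum of successor durations = 10
LF = 31 - 10 = 21

21


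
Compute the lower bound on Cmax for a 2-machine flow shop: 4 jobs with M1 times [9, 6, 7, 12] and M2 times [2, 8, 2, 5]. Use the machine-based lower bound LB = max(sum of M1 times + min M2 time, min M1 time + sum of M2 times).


LB1 = sum(M1 times) + min(M2 times) = 34 + 2 = 36
LB2 = min(M1 times) + sum(M2 times) = 6 + 17 = 23
Lower bound = max(LB1, LB2) = max(36, 23) = 36

36


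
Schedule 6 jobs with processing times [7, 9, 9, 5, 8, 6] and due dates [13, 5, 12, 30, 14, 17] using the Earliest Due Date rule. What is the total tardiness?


Sort by due date (EDD order): [(9, 5), (9, 12), (7, 13), (8, 14), (6, 17), (5, 30)]
Compute completion times and tardiness:
  Job 1: p=9, d=5, C=9, tardiness=max(0,9-5)=4
  Job 2: p=9, d=12, C=18, tardiness=max(0,18-12)=6
  Job 3: p=7, d=13, C=25, tardiness=max(0,25-13)=12
  Job 4: p=8, d=14, C=33, tardiness=max(0,33-14)=19
  Job 5: p=6, d=17, C=39, tardiness=max(0,39-17)=22
  Job 6: p=5, d=30, C=44, tardiness=max(0,44-30)=14
Total tardiness = 77

77


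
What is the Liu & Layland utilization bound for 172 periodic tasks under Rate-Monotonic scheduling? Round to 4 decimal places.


Compute 2^(1/172) = 1.0040380565
Subtract 1: 1.0040380565 - 1 = 0.0040380565
Multiply by n: 172 * 0.0040380565 = 0.6945457180
Round to 4 dp: 0.6945

0.6945


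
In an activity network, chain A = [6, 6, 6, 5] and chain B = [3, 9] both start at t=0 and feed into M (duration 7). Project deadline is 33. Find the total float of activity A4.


Forward pass: ES(A4) = sum of predecessors on chain A = 18
EF = ES + duration = 18 + 5 = 23
Backward pass: LF(M) = deadline = 33; LS(M) = 33 - 7 = 26
LF(A4) = LS(M) - sum(successors on chain A) = 26 - 0 = 26
LS = LF - duration = 26 - 5 = 21
Total float = LS - ES = 21 - 18 = 3

3


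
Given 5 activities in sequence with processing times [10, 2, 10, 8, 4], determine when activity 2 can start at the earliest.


Activity 2 starts after activities 1 through 1 complete.
Predecessor durations: [10]
ES = 10 = 10

10


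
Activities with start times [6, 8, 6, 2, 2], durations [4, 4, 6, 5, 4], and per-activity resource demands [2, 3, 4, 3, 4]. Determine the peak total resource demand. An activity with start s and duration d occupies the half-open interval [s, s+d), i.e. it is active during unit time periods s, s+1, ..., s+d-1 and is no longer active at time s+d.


Each activity i is active on [start_i, start_i + duration_i).
Compute total resource usage per time slot:
  t=0: active resources = [], total = 0
  t=1: active resources = [], total = 0
  t=2: active resources = [3, 4], total = 7
  t=3: active resources = [3, 4], total = 7
  t=4: active resources = [3, 4], total = 7
  t=5: active resources = [3, 4], total = 7
  t=6: active resources = [2, 4, 3], total = 9
  t=7: active resources = [2, 4], total = 6
  t=8: active resources = [2, 3, 4], total = 9
  t=9: active resources = [2, 3, 4], total = 9
  t=10: active resources = [3, 4], total = 7
  t=11: active resources = [3, 4], total = 7
Peak resource demand = 9

9


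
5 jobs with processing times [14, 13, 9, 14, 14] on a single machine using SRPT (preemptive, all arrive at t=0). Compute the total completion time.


Since all jobs arrive at t=0, SRPT equals SPT ordering.
SPT order: [9, 13, 14, 14, 14]
Completion times:
  Job 1: p=9, C=9
  Job 2: p=13, C=22
  Job 3: p=14, C=36
  Job 4: p=14, C=50
  Job 5: p=14, C=64
Total completion time = 9 + 22 + 36 + 50 + 64 = 181

181


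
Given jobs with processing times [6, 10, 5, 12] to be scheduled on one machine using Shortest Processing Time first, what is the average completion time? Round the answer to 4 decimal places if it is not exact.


Sort jobs by processing time (SPT order): [5, 6, 10, 12]
Compute completion times sequentially:
  Job 1: processing = 5, completes at 5
  Job 2: processing = 6, completes at 11
  Job 3: processing = 10, completes at 21
  Job 4: processing = 12, completes at 33
Sum of completion times = 70
Average completion time = 70/4 = 17.5

17.5


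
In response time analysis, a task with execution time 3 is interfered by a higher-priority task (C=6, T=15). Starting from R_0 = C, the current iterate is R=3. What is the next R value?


R_next = C + ceil(R_prev / T_hp) * C_hp
ceil(3 / 15) = ceil(0.2) = 1
Interference = 1 * 6 = 6
R_next = 3 + 6 = 9

9


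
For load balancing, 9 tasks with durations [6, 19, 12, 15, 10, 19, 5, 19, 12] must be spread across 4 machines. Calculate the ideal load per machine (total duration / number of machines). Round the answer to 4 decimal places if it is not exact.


Total processing time = 6 + 19 + 12 + 15 + 10 + 19 + 5 + 19 + 12 = 117
Number of machines = 4
Ideal balanced load = 117 / 4 = 29.25

29.25


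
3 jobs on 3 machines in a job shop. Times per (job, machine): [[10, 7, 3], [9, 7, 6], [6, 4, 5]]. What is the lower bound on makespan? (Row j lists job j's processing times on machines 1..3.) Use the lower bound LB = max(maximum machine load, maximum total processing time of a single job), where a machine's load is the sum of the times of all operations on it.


Machine loads:
  Machine 1: 10 + 9 + 6 = 25
  Machine 2: 7 + 7 + 4 = 18
  Machine 3: 3 + 6 + 5 = 14
Max machine load = 25
Job totals:
  Job 1: 20
  Job 2: 22
  Job 3: 15
Max job total = 22
Lower bound = max(25, 22) = 25

25


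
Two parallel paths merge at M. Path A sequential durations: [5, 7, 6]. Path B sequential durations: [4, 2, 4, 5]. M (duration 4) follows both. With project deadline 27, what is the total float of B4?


Forward pass: ES(B4) = sum of predecessors on chain B = 10
EF = ES + duration = 10 + 5 = 15
Backward pass: LF(M) = deadline = 27; LS(M) = 27 - 4 = 23
LF(B4) = LS(M) - sum(successors on chain B) = 23 - 0 = 23
LS = LF - duration = 23 - 5 = 18
Total float = LS - ES = 18 - 10 = 8

8


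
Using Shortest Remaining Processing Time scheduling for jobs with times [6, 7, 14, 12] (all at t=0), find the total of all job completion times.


Since all jobs arrive at t=0, SRPT equals SPT ordering.
SPT order: [6, 7, 12, 14]
Completion times:
  Job 1: p=6, C=6
  Job 2: p=7, C=13
  Job 3: p=12, C=25
  Job 4: p=14, C=39
Total completion time = 6 + 13 + 25 + 39 = 83

83


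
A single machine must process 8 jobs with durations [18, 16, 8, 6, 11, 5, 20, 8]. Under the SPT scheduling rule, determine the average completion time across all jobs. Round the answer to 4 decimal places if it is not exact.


Sort jobs by processing time (SPT order): [5, 6, 8, 8, 11, 16, 18, 20]
Compute completion times sequentially:
  Job 1: processing = 5, completes at 5
  Job 2: processing = 6, completes at 11
  Job 3: processing = 8, completes at 19
  Job 4: processing = 8, completes at 27
  Job 5: processing = 11, completes at 38
  Job 6: processing = 16, completes at 54
  Job 7: processing = 18, completes at 72
  Job 8: processing = 20, completes at 92
Sum of completion times = 318
Average completion time = 318/8 = 39.75

39.75


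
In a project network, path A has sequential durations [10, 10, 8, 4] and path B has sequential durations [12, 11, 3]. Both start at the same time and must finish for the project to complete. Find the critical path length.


Path A total = 10 + 10 + 8 + 4 = 32
Path B total = 12 + 11 + 3 = 26
Critical path = longest path = max(32, 26) = 32

32


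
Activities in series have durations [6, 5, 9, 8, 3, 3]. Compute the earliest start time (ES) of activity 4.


Activity 4 starts after activities 1 through 3 complete.
Predecessor durations: [6, 5, 9]
ES = 6 + 5 + 9 = 20

20


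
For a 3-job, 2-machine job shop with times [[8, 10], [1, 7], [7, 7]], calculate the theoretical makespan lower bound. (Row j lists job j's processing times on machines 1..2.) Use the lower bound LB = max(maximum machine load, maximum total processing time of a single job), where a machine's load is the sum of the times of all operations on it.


Machine loads:
  Machine 1: 8 + 1 + 7 = 16
  Machine 2: 10 + 7 + 7 = 24
Max machine load = 24
Job totals:
  Job 1: 18
  Job 2: 8
  Job 3: 14
Max job total = 18
Lower bound = max(24, 18) = 24

24


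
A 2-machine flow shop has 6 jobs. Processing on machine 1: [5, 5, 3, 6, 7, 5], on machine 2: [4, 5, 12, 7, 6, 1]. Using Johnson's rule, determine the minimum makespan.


Apply Johnson's rule:
  Group 1 (a <= b): [(3, 3, 12), (2, 5, 5), (4, 6, 7)]
  Group 2 (a > b): [(5, 7, 6), (1, 5, 4), (6, 5, 1)]
Optimal job order: [3, 2, 4, 5, 1, 6]
Schedule:
  Job 3: M1 done at 3, M2 done at 15
  Job 2: M1 done at 8, M2 done at 20
  Job 4: M1 done at 14, M2 done at 27
  Job 5: M1 done at 21, M2 done at 33
  Job 1: M1 done at 26, M2 done at 37
  Job 6: M1 done at 31, M2 done at 38
Makespan = 38

38


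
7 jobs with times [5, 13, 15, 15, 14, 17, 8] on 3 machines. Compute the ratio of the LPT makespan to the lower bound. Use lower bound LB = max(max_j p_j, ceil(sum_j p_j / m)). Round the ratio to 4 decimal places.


LPT order: [17, 15, 15, 14, 13, 8, 5]
Machine loads after assignment: [30, 29, 28]
LPT makespan = 30
Lower bound = max(max_job, ceil(total/3)) = max(17, 29) = 29
Ratio = 30 / 29 = 1.0345

1.0345


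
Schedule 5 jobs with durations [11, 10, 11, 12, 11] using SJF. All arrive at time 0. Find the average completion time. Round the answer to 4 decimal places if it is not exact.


SJF order (ascending): [10, 11, 11, 11, 12]
Completion times:
  Job 1: burst=10, C=10
  Job 2: burst=11, C=21
  Job 3: burst=11, C=32
  Job 4: burst=11, C=43
  Job 5: burst=12, C=55
Average completion = 161/5 = 32.2

32.2


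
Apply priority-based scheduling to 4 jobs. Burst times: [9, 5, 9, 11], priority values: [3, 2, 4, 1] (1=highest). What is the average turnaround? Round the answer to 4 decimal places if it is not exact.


Sort by priority (ascending = highest first):
Order: [(1, 11), (2, 5), (3, 9), (4, 9)]
Completion times:
  Priority 1, burst=11, C=11
  Priority 2, burst=5, C=16
  Priority 3, burst=9, C=25
  Priority 4, burst=9, C=34
Average turnaround = 86/4 = 21.5

21.5


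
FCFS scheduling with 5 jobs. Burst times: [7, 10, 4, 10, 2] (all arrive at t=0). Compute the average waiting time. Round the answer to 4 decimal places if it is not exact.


FCFS order (as given): [7, 10, 4, 10, 2]
Waiting times:
  Job 1: wait = 0
  Job 2: wait = 7
  Job 3: wait = 17
  Job 4: wait = 21
  Job 5: wait = 31
Sum of waiting times = 76
Average waiting time = 76/5 = 15.2

15.2


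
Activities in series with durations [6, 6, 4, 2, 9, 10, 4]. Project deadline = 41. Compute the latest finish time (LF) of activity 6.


LF(activity 6) = deadline - sum of successor durations
Successors: activities 7 through 7 with durations [4]
Sum of successor durations = 4
LF = 41 - 4 = 37

37


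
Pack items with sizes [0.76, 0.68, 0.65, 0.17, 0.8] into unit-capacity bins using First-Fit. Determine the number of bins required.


Place items sequentially using First-Fit:
  Item 0.76 -> new Bin 1
  Item 0.68 -> new Bin 2
  Item 0.65 -> new Bin 3
  Item 0.17 -> Bin 1 (now 0.93)
  Item 0.8 -> new Bin 4
Total bins used = 4

4


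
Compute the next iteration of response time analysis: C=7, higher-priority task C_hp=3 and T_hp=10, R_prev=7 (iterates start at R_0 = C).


R_next = C + ceil(R_prev / T_hp) * C_hp
ceil(7 / 10) = ceil(0.7) = 1
Interference = 1 * 3 = 3
R_next = 7 + 3 = 10

10


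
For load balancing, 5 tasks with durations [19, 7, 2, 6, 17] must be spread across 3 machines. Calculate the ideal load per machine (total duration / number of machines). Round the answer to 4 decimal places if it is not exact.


Total processing time = 19 + 7 + 2 + 6 + 17 = 51
Number of machines = 3
Ideal balanced load = 51 / 3 = 17.0

17.0


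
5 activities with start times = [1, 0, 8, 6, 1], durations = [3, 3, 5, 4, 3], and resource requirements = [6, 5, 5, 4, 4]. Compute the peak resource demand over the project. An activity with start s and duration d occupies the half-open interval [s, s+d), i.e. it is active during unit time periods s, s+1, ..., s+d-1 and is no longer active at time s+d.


Each activity i is active on [start_i, start_i + duration_i).
Compute total resource usage per time slot:
  t=0: active resources = [5], total = 5
  t=1: active resources = [6, 5, 4], total = 15
  t=2: active resources = [6, 5, 4], total = 15
  t=3: active resources = [6, 4], total = 10
  t=4: active resources = [], total = 0
  t=5: active resources = [], total = 0
  t=6: active resources = [4], total = 4
  t=7: active resources = [4], total = 4
  t=8: active resources = [5, 4], total = 9
  t=9: active resources = [5, 4], total = 9
  t=10: active resources = [5], total = 5
  t=11: active resources = [5], total = 5
  t=12: active resources = [5], total = 5
Peak resource demand = 15

15
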